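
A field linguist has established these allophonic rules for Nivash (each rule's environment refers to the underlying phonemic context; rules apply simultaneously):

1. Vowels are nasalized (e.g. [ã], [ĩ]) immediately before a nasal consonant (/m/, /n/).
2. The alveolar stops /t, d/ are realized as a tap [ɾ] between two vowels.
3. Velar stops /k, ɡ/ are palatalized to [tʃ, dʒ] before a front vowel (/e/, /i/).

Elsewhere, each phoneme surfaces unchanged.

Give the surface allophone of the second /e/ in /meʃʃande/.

[e]

/e/ (word-final) fails the environment for rule 1, so it stays [e].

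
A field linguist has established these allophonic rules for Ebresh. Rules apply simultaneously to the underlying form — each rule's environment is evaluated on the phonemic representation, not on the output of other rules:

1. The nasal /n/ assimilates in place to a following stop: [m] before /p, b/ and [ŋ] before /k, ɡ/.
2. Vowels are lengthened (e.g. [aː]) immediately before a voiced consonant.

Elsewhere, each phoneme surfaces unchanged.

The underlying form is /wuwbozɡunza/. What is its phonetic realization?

[wuːwboːzɡuːnza]

/w/ stays [w].
/u/ — between /w/ and /w/, before a voiced consonant — surfaces as [uː] (rule 2).
/w/ (between /u/ and /b/): no rule targets it → [w].
/b/ (between /w/ and /o/): no rule targets it → [b].
/o/ (between /b/ and /z/) occurs before a voiced consonant → [oː] by rule 2.
/z/ stays [z].
/ɡ/ (between /z/ and /u/) is unaffected → [ɡ].
/u/ meets the environment for rule 2 (before a voiced consonant) → [uː].
/n/ (between /u/ and /z/): rule 1 targets it, but not before a labial or velar stop → unchanged [n].
/z/ (between /n/ and /a/): no rule targets it → [z].
/a/ (word-final) is in the target of rule 2 but the environment (before a voiced consonant) is not met → [a].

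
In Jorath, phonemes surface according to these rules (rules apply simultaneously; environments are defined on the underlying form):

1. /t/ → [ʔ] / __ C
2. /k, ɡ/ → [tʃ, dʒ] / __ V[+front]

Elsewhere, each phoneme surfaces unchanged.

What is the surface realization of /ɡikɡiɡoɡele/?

[dʒikdʒiɡodʒele]

/ɡ/ (word-initial): before a front vowel, so rule 2 applies → [dʒ].
/i/ — not in any rule's target class → [i].
/k/ — between /i/ and /ɡ/; rule 2 does not apply here → [k].
Rule 2 applies to /ɡ/ (between /k/ and /i/: before a front vowel) → [dʒ].
/i/ (between /ɡ/ and /ɡ/) is unaffected → [i].
/ɡ/ — between /i/ and /o/; rule 2 does not apply here → [ɡ].
/o/ — not in any rule's target class → [o].
/ɡ/ — between /o/ and /e/, before a front vowel — surfaces as [dʒ] (rule 2).
/e/ (between /ɡ/ and /l/): no rule targets it → [e].
/l/ (between /e/ and /e/) is unaffected → [l].
/e/ (word-final): no rule targets it → [e].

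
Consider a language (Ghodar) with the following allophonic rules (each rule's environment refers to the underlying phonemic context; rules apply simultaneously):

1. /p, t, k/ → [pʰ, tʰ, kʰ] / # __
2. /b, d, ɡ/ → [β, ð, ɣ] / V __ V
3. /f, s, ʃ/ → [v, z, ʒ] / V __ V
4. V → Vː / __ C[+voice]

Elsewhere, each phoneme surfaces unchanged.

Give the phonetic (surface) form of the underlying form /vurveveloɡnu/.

/v/ (word-initial): no rule targets it → [v].
/u/ meets the environment for rule 4 (before a voiced consonant) → [uː].
/r/ — not in any rule's target class → [r].
/v/ stays [v].
/e/ — between /v/ and /v/, before a voiced consonant — surfaces as [eː] (rule 4).
/v/ (between /e/ and /e/) is unaffected → [v].
/e/ — between /v/ and /l/, before a voiced consonant — surfaces as [eː] (rule 4).
/l/ — not in any rule's target class → [l].
Rule 4 applies to /o/ (between /l/ and /ɡ/: before a voiced consonant) → [oː].
/ɡ/ (between /o/ and /n/): rule 2 targets it, but not between two vowels → unchanged [ɡ].
/n/ stays [n].
/u/ — word-final; rule 4 does not apply here → [u].

[vuːrveːveːloːɡnu]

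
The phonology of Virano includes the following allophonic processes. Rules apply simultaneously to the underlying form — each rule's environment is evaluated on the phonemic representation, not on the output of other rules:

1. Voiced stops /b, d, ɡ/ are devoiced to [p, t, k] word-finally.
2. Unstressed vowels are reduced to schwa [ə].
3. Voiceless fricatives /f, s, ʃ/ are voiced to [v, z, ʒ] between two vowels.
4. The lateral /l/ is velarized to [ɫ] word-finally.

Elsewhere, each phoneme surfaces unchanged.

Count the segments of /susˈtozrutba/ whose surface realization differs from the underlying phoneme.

Segments that undergo a rule: /u/ → [ə] (rule 2); /u/ → [ə] (rule 2); /a/ → [ə] (rule 2).
All other segments surface unchanged.

3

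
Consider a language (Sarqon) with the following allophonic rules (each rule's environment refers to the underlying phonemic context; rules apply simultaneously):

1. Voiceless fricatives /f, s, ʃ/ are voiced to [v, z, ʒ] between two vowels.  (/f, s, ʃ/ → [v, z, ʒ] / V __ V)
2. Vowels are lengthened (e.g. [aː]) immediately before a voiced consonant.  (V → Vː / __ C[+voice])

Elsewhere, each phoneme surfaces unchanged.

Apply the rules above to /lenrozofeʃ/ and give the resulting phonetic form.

/l/ — not in any rule's target class → [l].
/e/ (between /l/ and /n/) occurs before a voiced consonant → [eː] by rule 2.
/n/ stays [n].
/r/ — not in any rule's target class → [r].
Rule 2 applies to /o/ (between /r/ and /z/: before a voiced consonant) → [oː].
/z/ stays [z].
/o/ (between /z/ and /f/): rule 2 targets it, but not before a voiced consonant → unchanged [o].
/f/ — between /o/ and /e/, between two vowels — surfaces as [v] (rule 1).
/e/ (between /f/ and /ʃ/): rule 2 targets it, but not before a voiced consonant → unchanged [e].
/ʃ/ — word-final; rule 1 does not apply here → [ʃ].

[leːnroːzoveʃ]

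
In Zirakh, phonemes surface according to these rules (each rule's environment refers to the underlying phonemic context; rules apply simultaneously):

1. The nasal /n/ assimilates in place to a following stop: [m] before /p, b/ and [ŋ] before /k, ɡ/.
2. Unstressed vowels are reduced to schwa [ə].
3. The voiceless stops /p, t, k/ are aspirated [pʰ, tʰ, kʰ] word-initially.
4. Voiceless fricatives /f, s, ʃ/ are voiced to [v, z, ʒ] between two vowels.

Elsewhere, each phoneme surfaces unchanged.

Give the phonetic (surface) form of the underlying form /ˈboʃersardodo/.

[ˈboʒərsərdədə]

/o/ (between /b/ and /ʃ/): rule 2 targets it, but not in an unstressed syllable → unchanged [o].
/ʃ/ (between /o/ and /e/): between two vowels, so rule 4 applies → [ʒ].
/e/ — between /ʃ/ and /r/, in an unstressed syllable — surfaces as [ə] (rule 2).
/s/ (between /r/ and /a/) fails the environment for rule 4, so it stays [s].
/a/ — between /s/ and /r/, in an unstressed syllable — surfaces as [ə] (rule 2).
/o/ (between /d/ and /d/): in an unstressed syllable, so rule 2 applies → [ə].
/o/ meets the environment for rule 2 (in an unstressed syllable) → [ə].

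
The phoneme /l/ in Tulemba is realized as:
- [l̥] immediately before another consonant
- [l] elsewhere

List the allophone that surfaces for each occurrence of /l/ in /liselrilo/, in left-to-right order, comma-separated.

Occurrence 1 (position 1): no conditioning environment matches → elsewhere allophone [l].
Occurrence 2 (position 5): immediately before another consonant → [l̥].
Occurrence 3 (position 8): no conditioning environment matches → elsewhere allophone [l].

[l], [l̥], [l]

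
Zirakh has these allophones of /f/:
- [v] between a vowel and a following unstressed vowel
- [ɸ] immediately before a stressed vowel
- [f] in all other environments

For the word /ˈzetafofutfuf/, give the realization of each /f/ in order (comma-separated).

[v], [v], [f], [f]

Occurrence 1 (position 5): between a vowel and a following unstressed vowel → [v].
Occurrence 2 (position 7): between a vowel and a following unstressed vowel → [v].
Occurrence 3 (position 10): no conditioning environment matches → elsewhere allophone [f].
Occurrence 4 (position 12): no conditioning environment matches → elsewhere allophone [f].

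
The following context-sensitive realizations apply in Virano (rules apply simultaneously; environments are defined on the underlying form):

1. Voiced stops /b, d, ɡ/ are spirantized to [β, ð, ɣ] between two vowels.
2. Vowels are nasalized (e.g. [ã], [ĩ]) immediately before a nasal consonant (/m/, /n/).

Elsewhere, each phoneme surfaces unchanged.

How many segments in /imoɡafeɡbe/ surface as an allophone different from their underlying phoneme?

Segments that undergo a rule: /i/ → [ĩ] (rule 2); /ɡ/ → [ɣ] (rule 1).
All other segments surface unchanged.

2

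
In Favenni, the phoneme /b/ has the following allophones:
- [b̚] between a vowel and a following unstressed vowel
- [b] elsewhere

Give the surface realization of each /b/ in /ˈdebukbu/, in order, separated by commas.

Occurrence 1 (position 3): between a vowel and a following unstressed vowel → [b̚].
Occurrence 2 (position 6): no conditioning environment matches → elsewhere allophone [b].

[b̚], [b]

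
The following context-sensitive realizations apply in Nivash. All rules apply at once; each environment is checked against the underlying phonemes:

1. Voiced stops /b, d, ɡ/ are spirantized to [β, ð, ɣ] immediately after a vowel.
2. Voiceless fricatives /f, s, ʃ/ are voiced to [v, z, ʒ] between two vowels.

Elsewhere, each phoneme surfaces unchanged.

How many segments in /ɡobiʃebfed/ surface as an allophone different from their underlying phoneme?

Segments that undergo a rule: /b/ → [β] (rule 1); /ʃ/ → [ʒ] (rule 2); /b/ → [β] (rule 1); /d/ → [ð] (rule 1).
All other segments surface unchanged.

4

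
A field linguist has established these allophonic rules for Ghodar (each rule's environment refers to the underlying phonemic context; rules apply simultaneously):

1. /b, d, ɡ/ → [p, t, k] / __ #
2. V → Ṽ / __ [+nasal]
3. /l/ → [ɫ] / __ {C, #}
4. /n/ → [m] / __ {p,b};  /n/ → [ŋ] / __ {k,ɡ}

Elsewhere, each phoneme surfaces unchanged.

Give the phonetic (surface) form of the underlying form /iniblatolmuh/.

/i/ meets the environment for rule 2 (before a nasal consonant) → [ĩ].
/n/ — between /i/ and /i/; rule 4 does not apply here → [n].
/i/ (between /n/ and /b/) fails the environment for rule 2, so it stays [i].
/b/ — between /i/ and /l/; rule 1 does not apply here → [b].
/l/ (between /b/ and /a/) is in the target of rule 3 but the environment (word-finally or immediately before a consonant) is not met → [l].
/a/ (between /l/ and /t/) is in the target of rule 2 but the environment (before a nasal consonant) is not met → [a].
/t/ (between /a/ and /o/): no rule targets it → [t].
/o/ (between /t/ and /l/) fails the environment for rule 2, so it stays [o].
Rule 3 applies to /l/ (between /o/ and /m/: word-finally or immediately before a consonant) → [ɫ].
/m/ — not in any rule's target class → [m].
/u/ (between /m/ and /h/) fails the environment for rule 2, so it stays [u].
/h/ (word-final): no rule targets it → [h].

[ĩniblatoɫmuh]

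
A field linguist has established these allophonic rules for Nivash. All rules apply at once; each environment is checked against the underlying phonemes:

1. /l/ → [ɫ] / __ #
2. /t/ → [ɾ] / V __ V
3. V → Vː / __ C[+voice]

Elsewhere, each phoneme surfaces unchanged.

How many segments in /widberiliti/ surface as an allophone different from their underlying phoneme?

Segments that undergo a rule: /i/ → [iː] (rule 3); /e/ → [eː] (rule 3); /i/ → [iː] (rule 3); /t/ → [ɾ] (rule 2).
All other segments surface unchanged.

4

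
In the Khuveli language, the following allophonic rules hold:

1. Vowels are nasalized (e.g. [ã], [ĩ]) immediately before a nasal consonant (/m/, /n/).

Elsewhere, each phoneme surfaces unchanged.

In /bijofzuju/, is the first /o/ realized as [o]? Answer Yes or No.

/o/ (between /j/ and /f/) is in the target of rule 1 but the environment (before a nasal consonant) is not met → [o].
The actual realization is [o], which matches [o].

Yes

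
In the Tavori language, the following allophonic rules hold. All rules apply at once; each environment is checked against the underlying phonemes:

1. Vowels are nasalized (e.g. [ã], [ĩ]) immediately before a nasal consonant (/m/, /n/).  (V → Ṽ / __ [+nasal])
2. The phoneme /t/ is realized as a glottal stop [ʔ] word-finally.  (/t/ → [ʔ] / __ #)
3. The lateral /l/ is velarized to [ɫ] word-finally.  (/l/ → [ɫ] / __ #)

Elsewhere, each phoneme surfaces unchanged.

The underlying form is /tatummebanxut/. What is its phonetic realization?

/t/ (word-initial) fails the environment for rule 2, so it stays [t].
/a/ (between /t/ and /t/) fails the environment for rule 1, so it stays [a].
/t/ (between /a/ and /u/) is in the target of rule 2 but the environment (word-finally) is not met → [t].
Rule 1 applies to /u/ (between /t/ and /m/: before a nasal consonant) → [ũ].
/e/ (between /m/ and /b/): rule 1 targets it, but not before a nasal consonant → unchanged [e].
Rule 1 applies to /a/ (between /b/ and /n/: before a nasal consonant) → [ã].
/u/ (between /x/ and /t/): rule 1 targets it, but not before a nasal consonant → unchanged [u].
/t/ (word-final): word-finally, so rule 2 applies → [ʔ].

[tatũmmebãnxuʔ]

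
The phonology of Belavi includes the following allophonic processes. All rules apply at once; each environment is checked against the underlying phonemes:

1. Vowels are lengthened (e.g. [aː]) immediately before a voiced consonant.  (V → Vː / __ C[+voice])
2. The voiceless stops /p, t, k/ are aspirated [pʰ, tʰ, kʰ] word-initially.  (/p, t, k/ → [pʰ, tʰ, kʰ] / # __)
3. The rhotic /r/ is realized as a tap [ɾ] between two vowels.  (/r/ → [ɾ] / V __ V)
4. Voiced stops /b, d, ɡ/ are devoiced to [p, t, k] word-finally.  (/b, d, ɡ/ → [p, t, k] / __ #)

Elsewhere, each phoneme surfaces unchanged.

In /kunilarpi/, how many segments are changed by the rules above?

4

Segments that undergo a rule: /k/ → [kʰ] (rule 2); /u/ → [uː] (rule 1); /i/ → [iː] (rule 1); /a/ → [aː] (rule 1).
All other segments surface unchanged.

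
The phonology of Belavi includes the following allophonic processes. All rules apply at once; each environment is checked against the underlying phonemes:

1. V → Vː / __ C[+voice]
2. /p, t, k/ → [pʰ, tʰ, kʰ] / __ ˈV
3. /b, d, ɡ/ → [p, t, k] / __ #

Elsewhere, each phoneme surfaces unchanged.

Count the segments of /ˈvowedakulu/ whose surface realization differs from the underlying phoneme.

Segments that undergo a rule: /o/ → [oː] (rule 1); /e/ → [eː] (rule 1); /u/ → [uː] (rule 1).
All other segments surface unchanged.

3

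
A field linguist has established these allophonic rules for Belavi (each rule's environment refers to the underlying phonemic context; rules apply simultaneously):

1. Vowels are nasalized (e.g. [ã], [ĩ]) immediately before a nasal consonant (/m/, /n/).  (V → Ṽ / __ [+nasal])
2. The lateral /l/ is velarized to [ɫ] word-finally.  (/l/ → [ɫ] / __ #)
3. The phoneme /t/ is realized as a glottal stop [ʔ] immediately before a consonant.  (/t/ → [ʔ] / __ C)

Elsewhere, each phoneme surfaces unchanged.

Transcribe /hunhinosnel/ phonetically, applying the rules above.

/h/ (word-initial) is unaffected → [h].
Rule 1 applies to /u/ (between /h/ and /n/: before a nasal consonant) → [ũ].
/n/ (between /u/ and /h/) is unaffected → [n].
/h/ stays [h].
/i/ meets the environment for rule 1 (before a nasal consonant) → [ĩ].
/n/ (between /i/ and /o/) is unaffected → [n].
/o/ (between /n/ and /s/): rule 1 targets it, but not before a nasal consonant → unchanged [o].
/s/ stays [s].
/n/ stays [n].
/e/ (between /n/ and /l/) fails the environment for rule 1, so it stays [e].
/l/ (word-final) occurs word-finally → [ɫ] by rule 2.

[hũnhĩnosneɫ]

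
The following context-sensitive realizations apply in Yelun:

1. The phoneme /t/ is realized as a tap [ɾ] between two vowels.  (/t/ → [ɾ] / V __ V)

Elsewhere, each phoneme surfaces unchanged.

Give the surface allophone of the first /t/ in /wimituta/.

/t/ (between /i/ and /u/): between two vowels, so rule 1 applies → [ɾ].

[ɾ]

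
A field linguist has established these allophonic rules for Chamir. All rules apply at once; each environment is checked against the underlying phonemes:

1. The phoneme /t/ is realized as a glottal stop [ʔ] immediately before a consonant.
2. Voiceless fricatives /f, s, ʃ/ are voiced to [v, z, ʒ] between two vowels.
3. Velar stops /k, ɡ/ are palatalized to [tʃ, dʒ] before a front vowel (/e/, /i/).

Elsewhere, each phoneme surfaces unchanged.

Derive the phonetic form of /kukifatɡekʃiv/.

/k/ (word-initial) is in the target of rule 3 but the environment (before a front vowel) is not met → [k].
/u/ — not in any rule's target class → [u].
/k/ (between /u/ and /i/) occurs before a front vowel → [tʃ] by rule 3.
/i/ stays [i].
/f/ meets the environment for rule 2 (between two vowels) → [v].
/a/ stays [a].
/t/ meets the environment for rule 1 (immediately before a consonant) → [ʔ].
/ɡ/ — between /t/ and /e/, before a front vowel — surfaces as [dʒ] (rule 3).
/e/ (between /ɡ/ and /k/) is unaffected → [e].
/k/ — between /e/ and /ʃ/; rule 3 does not apply here → [k].
/ʃ/ — between /k/ and /i/; rule 2 does not apply here → [ʃ].
/i/ stays [i].
/v/ (word-final) is unaffected → [v].

[kutʃivaʔdʒekʃiv]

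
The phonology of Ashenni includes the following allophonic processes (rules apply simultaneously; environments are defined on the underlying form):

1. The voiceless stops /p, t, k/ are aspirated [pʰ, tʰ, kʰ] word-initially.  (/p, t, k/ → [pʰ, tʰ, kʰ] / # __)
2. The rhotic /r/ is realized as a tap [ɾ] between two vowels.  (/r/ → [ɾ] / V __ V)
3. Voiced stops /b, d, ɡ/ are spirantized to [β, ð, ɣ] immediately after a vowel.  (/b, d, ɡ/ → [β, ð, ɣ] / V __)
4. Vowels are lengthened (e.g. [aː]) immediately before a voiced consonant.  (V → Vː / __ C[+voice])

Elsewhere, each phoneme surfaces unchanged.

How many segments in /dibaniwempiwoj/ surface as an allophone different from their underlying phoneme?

Segments that undergo a rule: /i/ → [iː] (rule 4); /b/ → [β] (rule 3); /a/ → [aː] (rule 4); /i/ → [iː] (rule 4); /e/ → [eː] (rule 4); /i/ → [iː] (rule 4); /o/ → [oː] (rule 4).
All other segments surface unchanged.

7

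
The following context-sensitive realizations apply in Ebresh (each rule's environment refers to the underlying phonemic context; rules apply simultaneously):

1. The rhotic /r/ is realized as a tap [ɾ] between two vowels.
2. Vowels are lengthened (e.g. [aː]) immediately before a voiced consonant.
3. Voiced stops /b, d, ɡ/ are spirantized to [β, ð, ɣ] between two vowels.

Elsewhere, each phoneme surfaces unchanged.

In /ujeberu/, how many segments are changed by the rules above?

Segments that undergo a rule: /u/ → [uː] (rule 2); /e/ → [eː] (rule 2); /b/ → [β] (rule 3); /e/ → [eː] (rule 2); /r/ → [ɾ] (rule 1).
All other segments surface unchanged.

5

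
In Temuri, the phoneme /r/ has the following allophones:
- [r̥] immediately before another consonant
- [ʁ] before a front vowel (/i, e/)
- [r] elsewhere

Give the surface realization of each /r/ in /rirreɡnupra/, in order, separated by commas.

[ʁ], [r̥], [ʁ], [r]

Occurrence 1 (position 1): before a front vowel (/i, e/) → [ʁ].
Occurrence 2 (position 3): immediately before another consonant → [r̥].
Occurrence 3 (position 4): before a front vowel (/i, e/) → [ʁ].
Occurrence 4 (position 10): no conditioning environment matches → elsewhere allophone [r].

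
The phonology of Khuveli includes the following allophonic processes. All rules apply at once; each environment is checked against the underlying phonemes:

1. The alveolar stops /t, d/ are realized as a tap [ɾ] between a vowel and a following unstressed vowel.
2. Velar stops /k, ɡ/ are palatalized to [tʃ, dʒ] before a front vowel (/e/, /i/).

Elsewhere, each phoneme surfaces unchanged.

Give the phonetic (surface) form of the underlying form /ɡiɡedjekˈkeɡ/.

[dʒidʒedjekˈtʃeɡ]

/ɡ/ — word-initial, before a front vowel — surfaces as [dʒ] (rule 2).
/i/ (between /ɡ/ and /ɡ/): no rule targets it → [i].
Rule 2 applies to /ɡ/ (between /i/ and /e/: before a front vowel) → [dʒ].
/e/ (between /ɡ/ and /d/) is unaffected → [e].
/d/ — between /e/ and /j/; rule 1 does not apply here → [d].
/j/ (between /d/ and /e/): no rule targets it → [j].
/e/ (between /j/ and /k/): no rule targets it → [e].
/k/ (between /e/ and /k/) is in the target of rule 2 but the environment (before a front vowel) is not met → [k].
/k/ (between /k/ and /e/) occurs before a front vowel → [tʃ] by rule 2.
/e/ (between /k/ and /ɡ/): no rule targets it → [e].
/ɡ/ (word-final) fails the environment for rule 2, so it stays [ɡ].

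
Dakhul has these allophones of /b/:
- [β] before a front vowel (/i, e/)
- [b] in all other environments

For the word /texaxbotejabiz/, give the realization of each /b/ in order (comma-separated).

[b], [β]

Occurrence 1 (position 6): no conditioning environment matches → elsewhere allophone [b].
Occurrence 2 (position 12): before a front vowel (/i, e/) → [β].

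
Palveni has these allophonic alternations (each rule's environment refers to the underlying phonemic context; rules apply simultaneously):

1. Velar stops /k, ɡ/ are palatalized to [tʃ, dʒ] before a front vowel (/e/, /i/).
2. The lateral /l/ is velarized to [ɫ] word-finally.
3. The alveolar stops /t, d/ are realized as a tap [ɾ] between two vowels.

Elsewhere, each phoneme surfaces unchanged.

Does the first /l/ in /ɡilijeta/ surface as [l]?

Yes

/l/ (between /i/ and /i/) fails the environment for rule 2, so it stays [l].
The actual realization is [l], which matches [l].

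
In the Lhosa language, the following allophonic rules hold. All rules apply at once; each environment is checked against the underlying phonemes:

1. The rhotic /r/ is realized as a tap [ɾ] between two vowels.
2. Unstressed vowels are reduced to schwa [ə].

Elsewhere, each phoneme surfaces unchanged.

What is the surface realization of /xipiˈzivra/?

/x/ — not in any rule's target class → [x].
Rule 2 applies to /i/ (between /x/ and /p/: in an unstressed syllable) → [ə].
/p/ (between /i/ and /i/) is unaffected → [p].
/i/ (between /p/ and /z/) occurs in an unstressed syllable → [ə] by rule 2.
/z/ stays [z].
/i/ (between /z/ and /v/) fails the environment for rule 2, so it stays [i].
/v/ stays [v].
/r/ (between /v/ and /a/) fails the environment for rule 1, so it stays [r].
/a/ (word-final) occurs in an unstressed syllable → [ə] by rule 2.

[xəpəˈzivrə]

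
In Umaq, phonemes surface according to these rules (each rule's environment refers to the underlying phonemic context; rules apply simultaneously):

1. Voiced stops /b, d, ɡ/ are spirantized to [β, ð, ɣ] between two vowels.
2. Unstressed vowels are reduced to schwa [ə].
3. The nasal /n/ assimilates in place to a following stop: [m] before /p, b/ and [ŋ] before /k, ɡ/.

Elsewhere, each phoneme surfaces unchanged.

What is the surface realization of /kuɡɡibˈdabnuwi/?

/k/ — not in any rule's target class → [k].
/u/ (between /k/ and /ɡ/) occurs in an unstressed syllable → [ə] by rule 2.
/ɡ/ (between /u/ and /ɡ/): rule 1 targets it, but not between two vowels → unchanged [ɡ].
/ɡ/ (between /ɡ/ and /i/) fails the environment for rule 1, so it stays [ɡ].
/i/ (between /ɡ/ and /b/): in an unstressed syllable, so rule 2 applies → [ə].
/b/ — between /i/ and /d/; rule 1 does not apply here → [b].
/d/ (between /b/ and /a/): rule 1 targets it, but not between two vowels → unchanged [d].
/a/ (between /d/ and /b/) fails the environment for rule 2, so it stays [a].
/b/ (between /a/ and /n/) is in the target of rule 1 but the environment (between two vowels) is not met → [b].
/n/ (between /b/ and /u/): rule 3 targets it, but not before a labial or velar stop → unchanged [n].
/u/ (between /n/ and /w/) occurs in an unstressed syllable → [ə] by rule 2.
/w/ (between /u/ and /i/): no rule targets it → [w].
Rule 2 applies to /i/ (word-final: in an unstressed syllable) → [ə].

[kəɡɡəbˈdabnəwə]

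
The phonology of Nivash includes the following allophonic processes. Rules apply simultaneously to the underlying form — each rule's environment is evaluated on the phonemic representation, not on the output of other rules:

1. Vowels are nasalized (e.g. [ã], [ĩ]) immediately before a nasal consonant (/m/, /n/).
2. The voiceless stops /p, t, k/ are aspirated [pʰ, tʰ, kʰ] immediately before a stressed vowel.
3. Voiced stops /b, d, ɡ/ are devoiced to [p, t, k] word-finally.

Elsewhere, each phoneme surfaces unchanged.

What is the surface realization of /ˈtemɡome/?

Rule 2 applies to /t/ (word-initial: immediately before a stressed vowel) → [tʰ].
Rule 1 applies to /e/ (between /t/ and /m/: before a nasal consonant) → [ẽ].
/m/ (between /e/ and /ɡ/) is unaffected → [m].
/ɡ/ (between /m/ and /o/): rule 3 targets it, but not word-finally → unchanged [ɡ].
/o/ (between /ɡ/ and /m/) occurs before a nasal consonant → [õ] by rule 1.
/m/ (between /o/ and /e/) is unaffected → [m].
/e/ — word-final; rule 1 does not apply here → [e].

[ˈtʰẽmɡõme]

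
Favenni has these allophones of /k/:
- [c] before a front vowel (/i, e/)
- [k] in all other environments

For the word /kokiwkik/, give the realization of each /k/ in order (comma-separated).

[k], [c], [c], [k]

Occurrence 1 (position 1): no conditioning environment matches → elsewhere allophone [k].
Occurrence 2 (position 3): before a front vowel → [c].
Occurrence 3 (position 6): before a front vowel → [c].
Occurrence 4 (position 8): no conditioning environment matches → elsewhere allophone [k].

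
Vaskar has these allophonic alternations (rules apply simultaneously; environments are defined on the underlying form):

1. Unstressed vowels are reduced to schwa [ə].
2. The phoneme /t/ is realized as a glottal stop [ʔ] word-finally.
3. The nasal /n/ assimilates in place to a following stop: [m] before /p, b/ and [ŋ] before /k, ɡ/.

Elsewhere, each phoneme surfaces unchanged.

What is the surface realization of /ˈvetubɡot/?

/e/ (between /v/ and /t/) is in the target of rule 1 but the environment (in an unstressed syllable) is not met → [e].
/t/ (between /e/ and /u/): rule 2 targets it, but not word-finally → unchanged [t].
Rule 1 applies to /u/ (between /t/ and /b/: in an unstressed syllable) → [ə].
/o/ meets the environment for rule 1 (in an unstressed syllable) → [ə].
/t/ (word-final): word-finally, so rule 2 applies → [ʔ].

[ˈvetəbɡəʔ]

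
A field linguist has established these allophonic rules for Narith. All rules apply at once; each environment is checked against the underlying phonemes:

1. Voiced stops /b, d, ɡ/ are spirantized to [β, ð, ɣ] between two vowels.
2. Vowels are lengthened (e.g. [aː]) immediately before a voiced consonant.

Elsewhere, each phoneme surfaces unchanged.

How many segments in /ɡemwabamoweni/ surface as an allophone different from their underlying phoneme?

6

Segments that undergo a rule: /e/ → [eː] (rule 2); /a/ → [aː] (rule 2); /b/ → [β] (rule 1); /a/ → [aː] (rule 2); /o/ → [oː] (rule 2); /e/ → [eː] (rule 2).
All other segments surface unchanged.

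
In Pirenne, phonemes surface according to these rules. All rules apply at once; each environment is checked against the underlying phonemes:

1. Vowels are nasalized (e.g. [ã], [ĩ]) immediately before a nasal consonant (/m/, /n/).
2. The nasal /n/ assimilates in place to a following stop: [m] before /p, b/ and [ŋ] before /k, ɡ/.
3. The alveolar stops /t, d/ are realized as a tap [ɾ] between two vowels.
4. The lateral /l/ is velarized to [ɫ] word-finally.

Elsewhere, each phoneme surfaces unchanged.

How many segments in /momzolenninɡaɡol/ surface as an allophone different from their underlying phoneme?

Segments that undergo a rule: /o/ → [õ] (rule 1); /e/ → [ẽ] (rule 1); /i/ → [ĩ] (rule 1); /n/ → [ŋ] (rule 2); /l/ → [ɫ] (rule 4).
All other segments surface unchanged.

5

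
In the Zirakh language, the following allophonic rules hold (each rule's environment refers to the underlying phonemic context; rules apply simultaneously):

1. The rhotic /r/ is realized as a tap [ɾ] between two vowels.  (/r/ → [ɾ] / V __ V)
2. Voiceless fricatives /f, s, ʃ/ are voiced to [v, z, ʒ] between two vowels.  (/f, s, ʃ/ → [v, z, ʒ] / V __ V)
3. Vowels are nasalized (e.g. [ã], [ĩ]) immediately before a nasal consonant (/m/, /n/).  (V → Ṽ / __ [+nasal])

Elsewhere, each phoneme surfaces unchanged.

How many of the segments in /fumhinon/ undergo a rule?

3

Segments that undergo a rule: /u/ → [ũ] (rule 3); /i/ → [ĩ] (rule 3); /o/ → [õ] (rule 3).
All other segments surface unchanged.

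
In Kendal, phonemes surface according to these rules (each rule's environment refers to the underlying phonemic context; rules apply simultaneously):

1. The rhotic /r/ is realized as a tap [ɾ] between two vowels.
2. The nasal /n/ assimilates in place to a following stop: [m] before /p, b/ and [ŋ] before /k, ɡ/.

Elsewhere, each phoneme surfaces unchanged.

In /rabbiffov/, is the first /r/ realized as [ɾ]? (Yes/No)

No

/r/ — word-initial; rule 1 does not apply here → [r].
The actual realization is [r], not [ɾ].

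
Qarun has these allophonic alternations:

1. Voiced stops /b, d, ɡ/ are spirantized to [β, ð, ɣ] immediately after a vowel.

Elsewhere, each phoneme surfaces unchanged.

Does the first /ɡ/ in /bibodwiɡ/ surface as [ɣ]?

Yes

Rule 1 applies to /ɡ/ (word-final: immediately after a vowel) → [ɣ].
The actual realization is [ɣ], which matches [ɣ].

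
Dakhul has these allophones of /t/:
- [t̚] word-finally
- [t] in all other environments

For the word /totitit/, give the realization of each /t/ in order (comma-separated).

[t], [t], [t], [t̚]

Occurrence 1 (position 1): no conditioning environment matches → elsewhere allophone [t].
Occurrence 2 (position 3): no conditioning environment matches → elsewhere allophone [t].
Occurrence 3 (position 5): no conditioning environment matches → elsewhere allophone [t].
Occurrence 4 (position 7): word-finally → [t̚].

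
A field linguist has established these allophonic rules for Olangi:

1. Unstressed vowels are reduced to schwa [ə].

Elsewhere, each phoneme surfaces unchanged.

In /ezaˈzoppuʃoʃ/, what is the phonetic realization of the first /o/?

[o]

/o/ — between /z/ and /p/; rule 1 does not apply here → [o].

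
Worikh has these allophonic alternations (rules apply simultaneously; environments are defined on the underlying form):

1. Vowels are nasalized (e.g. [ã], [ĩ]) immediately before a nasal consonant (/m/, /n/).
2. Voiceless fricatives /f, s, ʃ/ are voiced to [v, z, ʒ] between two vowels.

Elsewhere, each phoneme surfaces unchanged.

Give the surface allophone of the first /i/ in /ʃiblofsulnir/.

[i]

/i/ (between /ʃ/ and /b/) fails the environment for rule 1, so it stays [i].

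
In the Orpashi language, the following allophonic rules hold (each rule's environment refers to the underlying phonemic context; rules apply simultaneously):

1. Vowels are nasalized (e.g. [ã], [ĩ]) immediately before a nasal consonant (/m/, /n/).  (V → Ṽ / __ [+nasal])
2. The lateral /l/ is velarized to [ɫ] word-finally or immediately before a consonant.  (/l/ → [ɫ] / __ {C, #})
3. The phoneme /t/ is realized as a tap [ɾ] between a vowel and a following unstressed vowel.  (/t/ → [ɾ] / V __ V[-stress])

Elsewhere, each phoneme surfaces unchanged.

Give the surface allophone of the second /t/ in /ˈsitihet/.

[t]

/t/ — word-final; rule 3 does not apply here → [t].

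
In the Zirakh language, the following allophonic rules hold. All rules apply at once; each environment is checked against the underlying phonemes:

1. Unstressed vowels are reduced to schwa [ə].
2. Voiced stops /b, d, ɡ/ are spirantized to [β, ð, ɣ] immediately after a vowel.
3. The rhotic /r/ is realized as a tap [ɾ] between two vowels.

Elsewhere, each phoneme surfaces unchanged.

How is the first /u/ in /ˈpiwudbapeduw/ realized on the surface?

[ə]

/u/ (between /w/ and /d/) occurs in an unstressed syllable → [ə] by rule 1.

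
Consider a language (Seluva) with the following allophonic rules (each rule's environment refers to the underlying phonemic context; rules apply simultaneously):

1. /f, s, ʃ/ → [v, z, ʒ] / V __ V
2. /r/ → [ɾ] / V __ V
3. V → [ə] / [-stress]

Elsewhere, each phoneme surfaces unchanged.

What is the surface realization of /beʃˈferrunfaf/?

/e/ meets the environment for rule 3 (in an unstressed syllable) → [ə].
/ʃ/ (between /e/ and /f/) is in the target of rule 1 but the environment (between two vowels) is not met → [ʃ].
/f/ — between /ʃ/ and /e/; rule 1 does not apply here → [f].
/e/ (between /f/ and /r/) is in the target of rule 3 but the environment (in an unstressed syllable) is not met → [e].
/r/ (between /e/ and /r/): rule 2 targets it, but not between two vowels → unchanged [r].
/r/ (between /r/ and /u/) fails the environment for rule 2, so it stays [r].
/u/ — between /r/ and /n/, in an unstressed syllable — surfaces as [ə] (rule 3).
/f/ — between /n/ and /a/; rule 1 does not apply here → [f].
/a/ (between /f/ and /f/) occurs in an unstressed syllable → [ə] by rule 3.
/f/ (word-final) fails the environment for rule 1, so it stays [f].

[bəʃˈferrənfəf]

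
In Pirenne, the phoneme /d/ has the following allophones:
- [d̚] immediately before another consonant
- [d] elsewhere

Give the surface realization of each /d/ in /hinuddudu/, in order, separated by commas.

Occurrence 1 (position 5): immediately before another consonant → [d̚].
Occurrence 2 (position 6): no conditioning environment matches → elsewhere allophone [d].
Occurrence 3 (position 8): no conditioning environment matches → elsewhere allophone [d].

[d̚], [d], [d]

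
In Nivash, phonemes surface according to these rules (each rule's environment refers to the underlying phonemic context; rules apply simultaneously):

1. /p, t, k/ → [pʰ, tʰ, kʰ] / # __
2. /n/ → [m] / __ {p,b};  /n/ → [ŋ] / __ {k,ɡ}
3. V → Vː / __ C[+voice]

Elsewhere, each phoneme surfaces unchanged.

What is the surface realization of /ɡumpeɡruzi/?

/ɡ/ (word-initial) is unaffected → [ɡ].
Rule 3 applies to /u/ (between /ɡ/ and /m/: before a voiced consonant) → [uː].
/m/ stays [m].
/p/ (between /m/ and /e/) fails the environment for rule 1, so it stays [p].
/e/ (between /p/ and /ɡ/): before a voiced consonant, so rule 3 applies → [eː].
/ɡ/ stays [ɡ].
/r/ (between /ɡ/ and /u/): no rule targets it → [r].
Rule 3 applies to /u/ (between /r/ and /z/: before a voiced consonant) → [uː].
/z/ (between /u/ and /i/) is unaffected → [z].
/i/ (word-final): rule 3 targets it, but not before a voiced consonant → unchanged [i].

[ɡuːmpeːɡruːzi]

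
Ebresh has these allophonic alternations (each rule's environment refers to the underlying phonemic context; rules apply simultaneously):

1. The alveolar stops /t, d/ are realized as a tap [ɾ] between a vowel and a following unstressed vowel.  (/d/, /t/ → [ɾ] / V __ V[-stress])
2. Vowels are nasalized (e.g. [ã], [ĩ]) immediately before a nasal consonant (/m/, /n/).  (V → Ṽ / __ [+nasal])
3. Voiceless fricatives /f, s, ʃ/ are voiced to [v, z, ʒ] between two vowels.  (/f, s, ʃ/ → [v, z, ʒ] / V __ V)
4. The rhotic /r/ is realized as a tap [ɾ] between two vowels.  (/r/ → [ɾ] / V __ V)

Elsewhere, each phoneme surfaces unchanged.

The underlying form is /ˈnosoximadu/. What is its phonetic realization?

/n/ (word-initial) is unaffected → [n].
/o/ (between /n/ and /s/) fails the environment for rule 2, so it stays [o].
/s/ — between /o/ and /o/, between two vowels — surfaces as [z] (rule 3).
/o/ (between /s/ and /x/) is in the target of rule 2 but the environment (before a nasal consonant) is not met → [o].
/x/ (between /o/ and /i/): no rule targets it → [x].
/i/ (between /x/ and /m/): before a nasal consonant, so rule 2 applies → [ĩ].
/m/ (between /i/ and /a/): no rule targets it → [m].
/a/ (between /m/ and /d/) is in the target of rule 2 but the environment (before a nasal consonant) is not met → [a].
/d/ (between /a/ and /u/): between a vowel and a following unstressed vowel, so rule 1 applies → [ɾ].
/u/ — word-final; rule 2 does not apply here → [u].

[ˈnozoxĩmaɾu]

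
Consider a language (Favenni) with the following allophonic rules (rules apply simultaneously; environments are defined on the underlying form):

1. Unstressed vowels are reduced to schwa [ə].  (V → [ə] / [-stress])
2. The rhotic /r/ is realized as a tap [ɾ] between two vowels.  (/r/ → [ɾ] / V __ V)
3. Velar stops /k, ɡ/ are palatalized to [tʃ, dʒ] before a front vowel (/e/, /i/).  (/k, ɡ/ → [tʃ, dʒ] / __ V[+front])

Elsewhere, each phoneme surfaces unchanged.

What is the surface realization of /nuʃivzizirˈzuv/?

/n/ (word-initial): no rule targets it → [n].
/u/ — between /n/ and /ʃ/, in an unstressed syllable — surfaces as [ə] (rule 1).
/ʃ/ stays [ʃ].
/i/ (between /ʃ/ and /v/): in an unstressed syllable, so rule 1 applies → [ə].
/v/ — not in any rule's target class → [v].
/z/ — not in any rule's target class → [z].
/i/ — between /z/ and /z/, in an unstressed syllable — surfaces as [ə] (rule 1).
/z/ stays [z].
/i/ — between /z/ and /r/, in an unstressed syllable — surfaces as [ə] (rule 1).
/r/ (between /i/ and /z/) is in the target of rule 2 but the environment (between two vowels) is not met → [r].
/z/ (between /r/ and /u/) is unaffected → [z].
/u/ (between /z/ and /v/) fails the environment for rule 1, so it stays [u].
/v/ stays [v].

[nəʃəvzəzərˈzuv]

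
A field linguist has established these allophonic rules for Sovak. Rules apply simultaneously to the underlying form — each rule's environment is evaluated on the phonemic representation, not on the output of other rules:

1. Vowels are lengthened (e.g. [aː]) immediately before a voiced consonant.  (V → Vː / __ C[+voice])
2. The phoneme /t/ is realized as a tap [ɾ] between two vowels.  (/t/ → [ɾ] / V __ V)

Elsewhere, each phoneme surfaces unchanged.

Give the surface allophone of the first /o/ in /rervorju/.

Rule 1 applies to /o/ (between /v/ and /r/: before a voiced consonant) → [oː].

[oː]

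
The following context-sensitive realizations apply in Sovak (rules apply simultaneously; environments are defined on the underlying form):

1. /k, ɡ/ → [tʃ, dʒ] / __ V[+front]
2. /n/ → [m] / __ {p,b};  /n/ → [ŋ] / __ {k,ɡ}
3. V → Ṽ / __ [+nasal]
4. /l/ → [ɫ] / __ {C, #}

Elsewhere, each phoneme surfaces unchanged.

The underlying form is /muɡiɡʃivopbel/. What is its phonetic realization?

/u/ — between /m/ and /ɡ/; rule 3 does not apply here → [u].
/ɡ/ (between /u/ and /i/): before a front vowel, so rule 1 applies → [dʒ].
/i/ (between /ɡ/ and /ɡ/) fails the environment for rule 3, so it stays [i].
/ɡ/ (between /i/ and /ʃ/): rule 1 targets it, but not before a front vowel → unchanged [ɡ].
/i/ (between /ʃ/ and /v/) is in the target of rule 3 but the environment (before a nasal consonant) is not met → [i].
/o/ (between /v/ and /p/) is in the target of rule 3 but the environment (before a nasal consonant) is not met → [o].
/e/ (between /b/ and /l/): rule 3 targets it, but not before a nasal consonant → unchanged [e].
/l/ meets the environment for rule 4 (word-finally or immediately before a consonant) → [ɫ].

[mudʒiɡʃivopbeɫ]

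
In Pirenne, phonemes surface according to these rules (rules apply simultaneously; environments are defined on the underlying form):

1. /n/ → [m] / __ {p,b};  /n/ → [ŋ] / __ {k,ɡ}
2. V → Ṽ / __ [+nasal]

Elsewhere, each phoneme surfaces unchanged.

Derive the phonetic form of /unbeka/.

[ũmbeka]

/u/ meets the environment for rule 2 (before a nasal consonant) → [ũ].
Rule 1 applies to /n/ (between /u/ and /b/: before a labial or velar stop) → [m].
/b/ (between /n/ and /e/) is unaffected → [b].
/e/ (between /b/ and /k/) fails the environment for rule 2, so it stays [e].
/k/ (between /e/ and /a/): no rule targets it → [k].
/a/ (word-final): rule 2 targets it, but not before a nasal consonant → unchanged [a].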